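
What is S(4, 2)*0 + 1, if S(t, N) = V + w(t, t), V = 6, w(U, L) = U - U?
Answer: 1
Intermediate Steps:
w(U, L) = 0
S(t, N) = 6 (S(t, N) = 6 + 0 = 6)
S(4, 2)*0 + 1 = 6*0 + 1 = 0 + 1 = 1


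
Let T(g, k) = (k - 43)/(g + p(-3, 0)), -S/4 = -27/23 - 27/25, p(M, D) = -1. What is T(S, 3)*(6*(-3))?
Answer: 414000/4609 ≈ 89.824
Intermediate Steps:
S = 5184/575 (S = -4*(-27/23 - 27/25) = -4*(-1296/575) = 5184/575 ≈ 9.0157)
T(g, k) = (-43 + k)/(-1 + g) (T(g, k) = (k - 43)/(g - 1) = (-43 + k)/(-1 + g))
T(S, 3)*(6*(-3)) = ((-43 + 3)/(-1 + 5184/575))*(6*(-3)) = (-40/(4609/575))*(-18) = ((575/4609)*(-40))*(-18) = -23000/4609*(-18) = 414000/4609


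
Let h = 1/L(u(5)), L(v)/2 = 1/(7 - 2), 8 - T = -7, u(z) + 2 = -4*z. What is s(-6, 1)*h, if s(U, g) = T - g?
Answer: 35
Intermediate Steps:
u(z) = -2 - 4*z
T = 15 (T = 8 - 1*(-7) = 8 + 7 = 15)
L(v) = ⅖ (L(v) = 2/(7 - 2) = 2/5 = 2*(⅕) = ⅖)
s(U, g) = 15 - g
h = 5/2 (h = 1/(⅖) = 5/2 ≈ 2.5000)
s(-6, 1)*h = (15 - 1*1)*(5/2) = (15 - 1)*(5/2) = 14*(5/2) = 35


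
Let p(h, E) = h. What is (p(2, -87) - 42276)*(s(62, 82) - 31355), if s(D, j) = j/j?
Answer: 1325458996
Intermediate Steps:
s(D, j) = 1
(p(2, -87) - 42276)*(s(62, 82) - 31355) = (2 - 42276)*(1 - 31355) = -42274*(-31354) = 1325458996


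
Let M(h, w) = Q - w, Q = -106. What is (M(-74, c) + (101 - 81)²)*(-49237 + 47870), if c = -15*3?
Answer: -463413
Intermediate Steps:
c = -45
M(h, w) = -106 - w
(M(-74, c) + (101 - 81)²)*(-49237 + 47870) = ((-106 - 1*(-45)) + (101 - 81)²)*(-49237 + 47870) = ((-106 + 45) + 20²)*(-1367) = (-61 + 400)*(-1367) = 339*(-1367) = -463413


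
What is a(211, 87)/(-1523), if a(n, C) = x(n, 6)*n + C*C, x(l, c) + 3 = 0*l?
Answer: -6936/1523 ≈ -4.5542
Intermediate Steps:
x(l, c) = -3 (x(l, c) = -3 + 0*l = -3 + 0 = -3)
a(n, C) = C**2 - 3*n (a(n, C) = -3*n + C*C = -3*n + C**2 = C**2 - 3*n)
a(211, 87)/(-1523) = (87**2 - 3*211)/(-1523) = (7569 - 633)*(-1/1523) = 6936*(-1/1523) = -6936/1523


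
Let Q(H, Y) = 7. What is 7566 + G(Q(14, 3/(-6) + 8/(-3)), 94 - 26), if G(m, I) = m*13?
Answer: 7657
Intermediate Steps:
G(m, I) = 13*m
7566 + G(Q(14, 3/(-6) + 8/(-3)), 94 - 26) = 7566 + 13*7 = 7566 + 91 = 7657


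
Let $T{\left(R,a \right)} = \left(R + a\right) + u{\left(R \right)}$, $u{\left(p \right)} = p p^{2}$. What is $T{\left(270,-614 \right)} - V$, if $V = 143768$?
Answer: $19538888$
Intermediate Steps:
$u{\left(p \right)} = p^{3}$
$T{\left(R,a \right)} = R + a + R^{3}$ ($T{\left(R,a \right)} = \left(R + a\right) + R^{3} = R + a + R^{3}$)
$T{\left(270,-614 \right)} - V = \left(270 - 614 + 270^{3}\right) - 143768 = \left(270 - 614 + 19683000\right) - 143768 = 19682656 - 143768 = 19538888$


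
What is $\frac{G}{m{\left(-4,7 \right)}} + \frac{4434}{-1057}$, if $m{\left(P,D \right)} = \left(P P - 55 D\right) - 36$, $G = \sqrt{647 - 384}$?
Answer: $- \frac{4434}{1057} - \frac{\sqrt{263}}{405} \approx -4.2349$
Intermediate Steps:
$G = \sqrt{263} \approx 16.217$
$m{\left(P,D \right)} = -36 + P^{2} - 55 D$ ($m{\left(P,D \right)} = \left(P^{2} - 55 D\right) - 36 = -36 + P^{2} - 55 D$)
$\frac{G}{m{\left(-4,7 \right)}} + \frac{4434}{-1057} = \frac{\sqrt{263}}{-36 + \left(-4\right)^{2} - 385} + \frac{4434}{-1057} = \frac{\sqrt{263}}{-36 + 16 - 385} + 4434 \left(- \frac{1}{1057}\right) = \frac{\sqrt{263}}{-405} - \frac{4434}{1057} = \sqrt{263} \left(- \frac{1}{405}\right) - \frac{4434}{1057} = - \frac{\sqrt{263}}{405} - \frac{4434}{1057} = - \frac{4434}{1057} - \frac{\sqrt{263}}{405}$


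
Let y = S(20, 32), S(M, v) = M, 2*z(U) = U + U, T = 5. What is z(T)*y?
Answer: 100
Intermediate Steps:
z(U) = U (z(U) = (U + U)/2 = (2*U)/2 = U)
y = 20
z(T)*y = 5*20 = 100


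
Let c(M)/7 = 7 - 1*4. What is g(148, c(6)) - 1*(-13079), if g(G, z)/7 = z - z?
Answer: 13079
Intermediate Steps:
c(M) = 21 (c(M) = 7*(7 - 1*4) = 7*(7 - 4) = 7*3 = 21)
g(G, z) = 0 (g(G, z) = 7*(z - z) = 7*0 = 0)
g(148, c(6)) - 1*(-13079) = 0 - 1*(-13079) = 0 + 13079 = 13079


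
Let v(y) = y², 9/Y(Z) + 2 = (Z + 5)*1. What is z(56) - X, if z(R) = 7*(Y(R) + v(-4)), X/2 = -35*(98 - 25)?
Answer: 308161/59 ≈ 5223.1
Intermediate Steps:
X = -5110 (X = 2*(-35*(98 - 25)) = 2*(-35*73) = 2*(-2555) = -5110)
Y(Z) = 9/(3 + Z) (Y(Z) = 9/(-2 + (Z + 5)*1) = 9/(-2 + (5 + Z)*1) = 9/(-2 + (5 + Z)) = 9/(3 + Z))
z(R) = 112 + 63/(3 + R) (z(R) = 7*(9/(3 + R) + (-4)²) = 7*(9/(3 + R) + 16) = 7*(16 + 9/(3 + R)) = 112 + 63/(3 + R))
z(56) - X = 7*(57 + 16*56)/(3 + 56) - 1*(-5110) = 7*(57 + 896)/59 + 5110 = 7*(1/59)*953 + 5110 = 6671/59 + 5110 = 308161/59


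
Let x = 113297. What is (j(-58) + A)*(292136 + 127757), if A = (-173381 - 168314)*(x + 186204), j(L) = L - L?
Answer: -42971007396521135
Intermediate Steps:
j(L) = 0
A = -102337994195 (A = (-173381 - 168314)*(113297 + 186204) = -341695*299501 = -102337994195)
(j(-58) + A)*(292136 + 127757) = (0 - 102337994195)*(292136 + 127757) = -102337994195*419893 = -42971007396521135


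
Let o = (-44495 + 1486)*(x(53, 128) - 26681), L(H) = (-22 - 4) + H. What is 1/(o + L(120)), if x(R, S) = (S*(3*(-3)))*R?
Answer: 1/3773480727 ≈ 2.6501e-10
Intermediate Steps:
L(H) = -26 + H
x(R, S) = -9*R*S (x(R, S) = (S*(-9))*R = (-9*S)*R = -9*R*S)
o = 3773480633 (o = (-44495 + 1486)*(-9*53*128 - 26681) = -43009*(-61056 - 26681) = -43009*(-87737) = 3773480633)
1/(o + L(120)) = 1/(3773480633 + (-26 + 120)) = 1/(3773480633 + 94) = 1/3773480727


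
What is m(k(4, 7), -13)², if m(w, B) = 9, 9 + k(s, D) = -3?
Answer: 81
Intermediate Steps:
k(s, D) = -12 (k(s, D) = -9 - 3 = -12)
m(k(4, 7), -13)² = 9² = 81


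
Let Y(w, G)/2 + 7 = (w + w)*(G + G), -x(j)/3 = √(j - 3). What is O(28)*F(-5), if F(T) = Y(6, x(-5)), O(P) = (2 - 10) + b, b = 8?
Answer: 0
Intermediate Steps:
O(P) = 0 (O(P) = (2 - 10) + 8 = -8 + 8 = 0)
x(j) = -3*√(-3 + j) (x(j) = -3*√(j - 3) = -3*√(-3 + j))
Y(w, G) = -14 + 8*G*w (Y(w, G) = -14 + 2*((w + w)*(G + G)) = -14 + 2*((2*w)*(2*G)) = -14 + 2*(4*G*w) = -14 + 8*G*w)
F(T) = -14 - 288*I*√2 (F(T) = -14 + 8*(-3*√(-3 - 5))*6 = -14 + 8*(-6*I*√2)*6 = -14 - 288*I*√2)
O(28)*F(-5) = 0*(-14 - 288*I*√2) = 0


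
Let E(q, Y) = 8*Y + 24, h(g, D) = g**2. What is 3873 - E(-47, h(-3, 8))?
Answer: 3777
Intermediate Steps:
E(q, Y) = 24 + 8*Y
3873 - E(-47, h(-3, 8)) = 3873 - (24 + 8*(-3)**2) = 3873 - (24 + 8*9) = 3873 - (24 + 72) = 3873 - 1*96 = 3873 - 96 = 3777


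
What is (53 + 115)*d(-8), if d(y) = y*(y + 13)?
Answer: -6720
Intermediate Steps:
d(y) = y*(13 + y)
(53 + 115)*d(-8) = (53 + 115)*(-8*(13 - 8)) = 168*(-8*5) = 168*(-40) = -6720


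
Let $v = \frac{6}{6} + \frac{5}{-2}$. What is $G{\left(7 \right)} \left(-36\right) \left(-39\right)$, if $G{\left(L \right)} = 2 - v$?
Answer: $4914$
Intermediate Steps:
$v = - \frac{3}{2}$ ($v = 6 \cdot \frac{1}{6} + 5 \left(- \frac{1}{2}\right) = 1 - \frac{5}{2} = - \frac{3}{2} \approx -1.5$)
$G{\left(L \right)} = \frac{7}{2}$ ($G{\left(L \right)} = 2 - - \frac{3}{2} = 2 + \frac{3}{2} = \frac{7}{2}$)
$G{\left(7 \right)} \left(-36\right) \left(-39\right) = \frac{7}{2} \left(-36\right) \left(-39\right) = \left(-126\right) \left(-39\right) = 4914$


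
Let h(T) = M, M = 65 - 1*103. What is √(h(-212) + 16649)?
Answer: 7*√339 ≈ 128.88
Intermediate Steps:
M = -38 (M = 65 - 103 = -38)
h(T) = -38
√(h(-212) + 16649) = √(-38 + 16649) = √16611 = 7*√339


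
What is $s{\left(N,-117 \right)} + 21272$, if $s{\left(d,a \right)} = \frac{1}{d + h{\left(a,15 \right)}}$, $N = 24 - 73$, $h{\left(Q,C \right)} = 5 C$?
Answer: $\frac{553073}{26} \approx 21272.0$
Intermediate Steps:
$N = -49$
$s{\left(d,a \right)} = \frac{1}{75 + d}$ ($s{\left(d,a \right)} = \frac{1}{d + 5 \cdot 15} = \frac{1}{d + 75} = \frac{1}{75 + d}$)
$s{\left(N,-117 \right)} + 21272 = \frac{1}{75 - 49} + 21272 = \frac{1}{26} + 21272 = \frac{553073}{26}$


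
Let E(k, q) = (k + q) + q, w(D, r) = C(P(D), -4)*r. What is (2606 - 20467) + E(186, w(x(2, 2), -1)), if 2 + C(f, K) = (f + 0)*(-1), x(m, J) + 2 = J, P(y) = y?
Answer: -17671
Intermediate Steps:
x(m, J) = -2 + J
C(f, K) = -2 - f (C(f, K) = -2 + (f + 0)*(-1) = -2 + f*(-1) = -2 - f)
w(D, r) = r*(-2 - D) (w(D, r) = (-2 - D)*r = r*(-2 - D))
E(k, q) = k + 2*q
(2606 - 20467) + E(186, w(x(2, 2), -1)) = (2606 - 20467) + (186 + 2*(-1*(-1)*(2 + (-2 + 2)))) = -17861 + (186 + 2*(-1*(-1)*(2 + 0))) = -17861 + (186 + 2*(-1*(-1)*2)) = -17861 + (186 + 2*2) = -17861 + (186 + 4) = -17861 + 190 = -17671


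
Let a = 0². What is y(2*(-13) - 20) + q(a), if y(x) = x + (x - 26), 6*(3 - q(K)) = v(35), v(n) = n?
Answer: -725/6 ≈ -120.83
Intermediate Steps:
a = 0
q(K) = -17/6 (q(K) = 3 - ⅙*35 = 3 - 35/6 = -17/6)
y(x) = -26 + 2*x (y(x) = x + (-26 + x) = -26 + 2*x)
y(2*(-13) - 20) + q(a) = (-26 + 2*(2*(-13) - 20)) - 17/6 = (-26 + 2*(-26 - 20)) - 17/6 = (-26 + 2*(-46)) - 17/6 = (-26 - 92) - 17/6 = -118 - 17/6 = -725/6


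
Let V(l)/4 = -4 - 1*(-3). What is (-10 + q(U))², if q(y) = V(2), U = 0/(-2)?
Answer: 196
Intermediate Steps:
V(l) = -4 (V(l) = 4*(-4 - 1*(-3)) = 4*(-4 + 3) = 4*(-1) = -4)
U = 0 (U = 0*(-½) = 0)
q(y) = -4
(-10 + q(U))² = (-10 - 4)² = (-14)² = 196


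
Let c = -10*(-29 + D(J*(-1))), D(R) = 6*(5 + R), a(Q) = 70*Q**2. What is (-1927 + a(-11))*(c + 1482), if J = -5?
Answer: 7668396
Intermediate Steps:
D(R) = 30 + 6*R
c = -310 (c = -10*(-29 + (30 + 6*(-5*(-1)))) = -10*(-29 + (30 + 6*5)) = -10*(-29 + (30 + 30)) = -10*(-29 + 60) = -10*31 = -310)
(-1927 + a(-11))*(c + 1482) = (-1927 + 70*(-11)**2)*(-310 + 1482) = (-1927 + 70*121)*1172 = (-1927 + 8470)*1172 = 6543*1172 = 7668396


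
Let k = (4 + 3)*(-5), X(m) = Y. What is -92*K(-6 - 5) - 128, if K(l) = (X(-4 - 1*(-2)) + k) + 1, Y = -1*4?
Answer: 3368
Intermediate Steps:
Y = -4
X(m) = -4
k = -35 (k = 7*(-5) = -35)
K(l) = -38 (K(l) = (-4 - 35) + 1 = -39 + 1 = -38)
-92*K(-6 - 5) - 128 = -92*(-38) - 128 = 3496 - 128 = 3368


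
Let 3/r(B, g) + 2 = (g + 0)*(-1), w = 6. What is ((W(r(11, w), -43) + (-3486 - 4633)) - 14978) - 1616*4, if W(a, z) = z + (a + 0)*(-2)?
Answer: -118413/4 ≈ -29603.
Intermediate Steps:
r(B, g) = 3/(-2 - g) (r(B, g) = 3/(-2 + (g + 0)*(-1)) = 3/(-2 + g*(-1)) = 3/(-2 - g))
W(a, z) = z - 2*a (W(a, z) = z + a*(-2) = z - 2*a)
((W(r(11, w), -43) + (-3486 - 4633)) - 14978) - 1616*4 = (((-43 - (-6)/(2 + 6)) + (-3486 - 4633)) - 14978) - 1616*4 = (((-43 - (-6)/8) - 8119) - 14978) - 6464 = (((-43 - 2*(-3/8)) - 8119) - 14978) - 6464 = (((-43 + ¾) - 8119) - 14978) - 6464 = ((-169/4 - 8119) - 14978) - 6464 = (-32645/4 - 14978) - 6464 = -92557/4 - 6464 = -118413/4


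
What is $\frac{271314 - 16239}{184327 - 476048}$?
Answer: $- \frac{255075}{291721} \approx -0.87438$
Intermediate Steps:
$\frac{271314 - 16239}{184327 - 476048} = \frac{255075}{-291721} = 255075 \left(- \frac{1}{291721}\right) = - \frac{255075}{291721}$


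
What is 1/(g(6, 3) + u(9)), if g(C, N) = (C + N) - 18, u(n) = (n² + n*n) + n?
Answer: 1/162 ≈ 0.0061728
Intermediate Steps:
u(n) = n + 2*n² (u(n) = (n² + n²) + n = 2*n² + n = n + 2*n²)
g(C, N) = -18 + C + N
1/(g(6, 3) + u(9)) = 1/((-18 + 6 + 3) + 9*(1 + 2*9)) = 1/(-9 + 9*(1 + 18)) = 1/(-9 + 9*19) = 1/(-9 + 171) = 1/162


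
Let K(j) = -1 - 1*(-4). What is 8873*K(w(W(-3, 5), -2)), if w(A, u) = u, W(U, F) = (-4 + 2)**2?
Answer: 26619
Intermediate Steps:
W(U, F) = 4 (W(U, F) = (-2)**2 = 4)
K(j) = 3 (K(j) = -1 + 4 = 3)
8873*K(w(W(-3, 5), -2)) = 8873*3 = 26619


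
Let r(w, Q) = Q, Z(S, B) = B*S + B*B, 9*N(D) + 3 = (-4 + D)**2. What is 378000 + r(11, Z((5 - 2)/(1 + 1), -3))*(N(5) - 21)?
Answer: 755809/2 ≈ 3.7790e+5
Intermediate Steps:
N(D) = -1/3 + (-4 + D)**2/9
Z(S, B) = B**2 + B*S (Z(S, B) = B*S + B**2 = B**2 + B*S)
378000 + r(11, Z((5 - 2)/(1 + 1), -3))*(N(5) - 21) = 378000 + (-3*(-3 + (5 - 2)/(1 + 1)))*((-1/3 + (-4 + 5)**2/9) - 21) = 378000 + (-3*(-3 + 3/2))*((-1/3 + (1/9)*1**2) - 21) = 378000 + (-3*(-3 + 3*(1/2)))*((-1/3 + (1/9)*1) - 21) = 378000 + (-3*(-3 + 3/2))*((-1/3 + 1/9) - 21) = 378000 + (-3*(-3/2))*(-2/9 - 21) = 378000 + (9/2)*(-191/9) = 378000 - 191/2 = 755809/2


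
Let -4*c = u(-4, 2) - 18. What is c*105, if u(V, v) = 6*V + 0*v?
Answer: 2205/2 ≈ 1102.5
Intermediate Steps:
u(V, v) = 6*V (u(V, v) = 6*V + 0 = 6*V)
c = 21/2 (c = -(6*(-4) - 18)/4 = -(-24 - 18)/4 = -¼*(-42) = 21/2 ≈ 10.500)
c*105 = (21/2)*105 = 2205/2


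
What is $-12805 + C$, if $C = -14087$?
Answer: $-26892$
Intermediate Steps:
$-12805 + C = -12805 - 14087 = -26892$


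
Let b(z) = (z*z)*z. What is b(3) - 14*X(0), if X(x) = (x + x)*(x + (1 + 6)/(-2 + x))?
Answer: 27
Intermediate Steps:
b(z) = z**3 (b(z) = z**2*z = z**3)
X(x) = 2*x*(x + 7/(-2 + x)) (X(x) = (2*x)*(x + 7/(-2 + x)) = 2*x*(x + 7/(-2 + x)))
b(3) - 14*X(0) = 3**3 - 28*0*(7 + 0**2 - 2*0)/(-2 + 0) = 27 - 28*0*(7 + 0 + 0)/(-2) = 27 - 28*0*(-1)*7/2 = 27 - 14*0 = 27 + 0 = 27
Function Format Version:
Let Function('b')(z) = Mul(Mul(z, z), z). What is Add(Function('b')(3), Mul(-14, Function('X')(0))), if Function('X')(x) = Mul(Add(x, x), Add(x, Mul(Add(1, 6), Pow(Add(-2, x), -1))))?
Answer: 27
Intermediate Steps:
Function('b')(z) = Pow(z, 3) (Function('b')(z) = Mul(Pow(z, 2), z) = Pow(z, 3))
Function('X')(x) = Mul(2, x, Add(x, Mul(7, Pow(Add(-2, x), -1)))) (Function('X')(x) = Mul(Mul(2, x), Add(x, Mul(7, Pow(Add(-2, x), -1)))) = Mul(2, x, Add(x, Mul(7, Pow(Add(-2, x), -1)))))
Add(Function('b')(3), Mul(-14, Function('X')(0))) = Add(Pow(3, 3), Mul(-14, Mul(2, 0, Pow(Add(-2, 0), -1), Add(7, Pow(0, 2), Mul(-2, 0))))) = Add(27, Mul(-14, Mul(2, 0, Pow(-2, -1), Add(7, 0, 0)))) = Add(27, Mul(-14, Mul(2, 0, Rational(-1, 2), 7))) = Add(27, Mul(-14, 0)) = Add(27, 0) = 27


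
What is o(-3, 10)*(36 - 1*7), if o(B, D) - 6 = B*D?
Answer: -696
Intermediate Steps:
o(B, D) = 6 + B*D
o(-3, 10)*(36 - 1*7) = (6 - 3*10)*(36 - 1*7) = (6 - 30)*(36 - 7) = -24*29 = -696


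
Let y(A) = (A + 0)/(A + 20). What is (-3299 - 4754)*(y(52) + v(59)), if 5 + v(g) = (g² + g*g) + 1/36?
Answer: -224123043/4 ≈ -5.6031e+7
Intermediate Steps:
v(g) = -179/36 + 2*g² (v(g) = -5 + ((g² + g*g) + 1/36) = -5 + ((g² + g²) + 1/36) = -5 + (2*g² + 1/36) = -5 + (1/36 + 2*g²) = -179/36 + 2*g²)
y(A) = A/(20 + A)
(-3299 - 4754)*(y(52) + v(59)) = (-3299 - 4754)*(52/(20 + 52) + (-179/36 + 2*59²)) = -8053*(52/72 + (-179/36 + 2*3481)) = -8053*(52*(1/72) + (-179/36 + 6962)) = -8053*(13/18 + 250453/36) = -8053*27831/4 = -224123043/4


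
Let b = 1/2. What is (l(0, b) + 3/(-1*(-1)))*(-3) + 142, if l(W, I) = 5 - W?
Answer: 118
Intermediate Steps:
b = 1/2 ≈ 0.50000
(l(0, b) + 3/(-1*(-1)))*(-3) + 142 = ((5 - 1*0) + 3/(-1*(-1)))*(-3) + 142 = ((5 + 0) + 3/1)*(-3) + 142 = (5 + 1*3)*(-3) + 142 = (5 + 3)*(-3) + 142 = 8*(-3) + 142 = -24 + 142 = 118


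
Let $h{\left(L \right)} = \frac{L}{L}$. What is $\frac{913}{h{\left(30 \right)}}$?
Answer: $913$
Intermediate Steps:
$h{\left(L \right)} = 1$
$\frac{913}{h{\left(30 \right)}} = \frac{913}{1} = 913 \cdot 1 = 913$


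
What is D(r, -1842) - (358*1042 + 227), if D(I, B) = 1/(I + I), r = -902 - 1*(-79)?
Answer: -614390899/1646 ≈ -3.7326e+5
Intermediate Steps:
r = -823 (r = -902 + 79 = -823)
D(I, B) = 1/(2*I)
D(r, -1842) - (358*1042 + 227) = (½)/(-823) - (358*1042 + 227) = (½)*(-1/823) - (373036 + 227) = -1/1646 - 1*373263 = -1/1646 - 373263 = -614390899/1646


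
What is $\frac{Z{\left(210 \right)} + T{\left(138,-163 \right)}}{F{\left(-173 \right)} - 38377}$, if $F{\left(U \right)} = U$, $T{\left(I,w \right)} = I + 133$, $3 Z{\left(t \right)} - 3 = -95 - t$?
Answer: $- \frac{511}{115650} \approx -0.0044185$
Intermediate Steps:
$Z{\left(t \right)} = - \frac{92}{3} - \frac{t}{3}$ ($Z{\left(t \right)} = 1 + \frac{-95 - t}{3} = 1 - \left(\frac{95}{3} + \frac{t}{3}\right) = - \frac{92}{3} - \frac{t}{3}$)
$T{\left(I,w \right)} = 133 + I$
$\frac{Z{\left(210 \right)} + T{\left(138,-163 \right)}}{F{\left(-173 \right)} - 38377} = \frac{\left(- \frac{92}{3} - 70\right) + \left(133 + 138\right)}{-173 - 38377} = \frac{\left(- \frac{92}{3} - 70\right) + 271}{-38550} = \left(- \frac{302}{3} + 271\right) \left(- \frac{1}{38550}\right) = \frac{511}{3} \left(- \frac{1}{38550}\right) = - \frac{511}{115650}$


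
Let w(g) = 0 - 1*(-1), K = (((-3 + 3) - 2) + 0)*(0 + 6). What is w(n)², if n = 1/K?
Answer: 1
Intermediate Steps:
K = -12 (K = ((0 - 2) + 0)*6 = (-2 + 0)*6 = -2*6 = -12)
n = -1/12 (n = 1/(-12) = -1/12 ≈ -0.083333)
w(g) = 1 (w(g) = 0 + 1 = 1)
w(n)² = 1² = 1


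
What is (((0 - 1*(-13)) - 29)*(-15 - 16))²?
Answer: 246016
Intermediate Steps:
(((0 - 1*(-13)) - 29)*(-15 - 16))² = (((0 + 13) - 29)*(-31))² = ((13 - 29)*(-31))² = (-16*(-31))² = 496² = 246016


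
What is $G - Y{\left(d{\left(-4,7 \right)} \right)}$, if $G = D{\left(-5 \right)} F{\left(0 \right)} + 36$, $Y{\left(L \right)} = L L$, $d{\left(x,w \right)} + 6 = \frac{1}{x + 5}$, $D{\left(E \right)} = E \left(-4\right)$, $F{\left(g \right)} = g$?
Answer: $11$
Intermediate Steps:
$D{\left(E \right)} = - 4 E$
$d{\left(x,w \right)} = -6 + \frac{1}{5 + x}$ ($d{\left(x,w \right)} = -6 + \frac{1}{x + 5} = -6 + \frac{1}{5 + x}$)
$Y{\left(L \right)} = L^{2}$
$G = 36$ ($G = \left(-4\right) \left(-5\right) 0 + 36 = 20 \cdot 0 + 36 = 0 + 36 = 36$)
$G - Y{\left(d{\left(-4,7 \right)} \right)} = 36 - \left(\frac{-29 - -24}{5 - 4}\right)^{2} = 36 - \left(\frac{-29 + 24}{1}\right)^{2} = 36 - \left(1 \left(-5\right)\right)^{2} = 36 - \left(-5\right)^{2} = 36 - 25 = 11$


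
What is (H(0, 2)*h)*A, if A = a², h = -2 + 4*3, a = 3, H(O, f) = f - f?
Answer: 0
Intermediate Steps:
H(O, f) = 0
h = 10 (h = -2 + 12 = 10)
A = 9 (A = 3² = 9)
(H(0, 2)*h)*A = (0*10)*9 = 0*9 = 0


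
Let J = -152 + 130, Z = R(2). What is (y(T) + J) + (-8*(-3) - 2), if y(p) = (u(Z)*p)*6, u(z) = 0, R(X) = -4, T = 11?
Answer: 0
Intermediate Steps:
Z = -4
y(p) = 0 (y(p) = (0*p)*6 = 0*6 = 0)
J = -22
(y(T) + J) + (-8*(-3) - 2) = (0 - 22) + (-8*(-3) - 2) = -22 + (24 - 2) = -22 + 22 = 0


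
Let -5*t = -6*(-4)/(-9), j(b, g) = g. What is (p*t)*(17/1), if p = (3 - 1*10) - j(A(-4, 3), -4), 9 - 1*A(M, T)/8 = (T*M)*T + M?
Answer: -136/5 ≈ -27.200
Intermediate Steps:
A(M, T) = 72 - 8*M - 8*M*T² (A(M, T) = 72 - 8*((T*M)*T + M) = 72 - 8*((M*T)*T + M) = 72 - 8*(M*T² + M) = 72 - 8*(M + M*T²) = 72 + (-8*M - 8*M*T²) = 72 - 8*M - 8*M*T²)
t = 8/15 (t = -(-6*(-4))/(5*(-9)) = -24*(-1)/(5*9) = -⅕*(-8/3) = 8/15 ≈ 0.53333)
p = -3 (p = (3 - 1*10) - 1*(-4) = (3 - 10) + 4 = -7 + 4 = -3)
(p*t)*(17/1) = (-3*8/15)*(17/1) = -136/5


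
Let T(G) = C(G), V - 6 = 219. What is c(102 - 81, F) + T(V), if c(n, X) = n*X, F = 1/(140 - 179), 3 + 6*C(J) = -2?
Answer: -107/78 ≈ -1.3718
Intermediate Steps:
C(J) = -⅚ (C(J) = -½ + (⅙)*(-2) = -½ - ⅓ = -⅚)
V = 225 (V = 6 + 219 = 225)
F = -1/39 (F = 1/(-39) = -1/39 ≈ -0.025641)
T(G) = -⅚
c(n, X) = X*n
c(102 - 81, F) + T(V) = -(102 - 81)/39 - ⅚ = -1/39*21 - ⅚ = -7/13 - ⅚ = -107/78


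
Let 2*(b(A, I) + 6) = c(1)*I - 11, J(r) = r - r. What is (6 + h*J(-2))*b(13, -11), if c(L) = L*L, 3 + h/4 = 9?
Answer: -102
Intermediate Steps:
h = 24 (h = -12 + 4*9 = -12 + 36 = 24)
J(r) = 0
c(L) = L²
b(A, I) = -23/2 + I/2 (b(A, I) = -6 + (1²*I - 11)/2 = -6 + (1*I - 11)/2 = -6 + (I - 11)/2 = -6 + (-11 + I)/2 = -6 + (-11/2 + I/2) = -23/2 + I/2)
(6 + h*J(-2))*b(13, -11) = (6 + 24*0)*(-23/2 + (½)*(-11)) = (6 + 0)*(-23/2 - 11/2) = 6*(-17) = -102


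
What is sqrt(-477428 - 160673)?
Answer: I*sqrt(638101) ≈ 798.81*I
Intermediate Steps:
sqrt(-477428 - 160673) = sqrt(-638101) = I*sqrt(638101)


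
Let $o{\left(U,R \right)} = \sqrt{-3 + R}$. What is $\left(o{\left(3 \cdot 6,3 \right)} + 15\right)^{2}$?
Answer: $225$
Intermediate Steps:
$\left(o{\left(3 \cdot 6,3 \right)} + 15\right)^{2} = \left(\sqrt{-3 + 3} + 15\right)^{2} = \left(\sqrt{0} + 15\right)^{2} = \left(0 + 15\right)^{2} = 15^{2} = 225$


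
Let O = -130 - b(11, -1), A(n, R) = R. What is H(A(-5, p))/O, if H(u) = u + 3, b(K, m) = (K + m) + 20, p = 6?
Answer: -9/160 ≈ -0.056250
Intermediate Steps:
b(K, m) = 20 + K + m
H(u) = 3 + u
O = -160 (O = -130 - (20 + 11 - 1) = -130 - 1*30 = -130 - 30 = -160)
H(A(-5, p))/O = (3 + 6)/(-160) = 9*(-1/160) = -9/160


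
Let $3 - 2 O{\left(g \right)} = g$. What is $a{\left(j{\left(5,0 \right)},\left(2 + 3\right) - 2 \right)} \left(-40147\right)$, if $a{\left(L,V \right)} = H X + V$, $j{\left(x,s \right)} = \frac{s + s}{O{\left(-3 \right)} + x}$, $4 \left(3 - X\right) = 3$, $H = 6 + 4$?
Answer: $- \frac{2047497}{2} \approx -1.0237 \cdot 10^{6}$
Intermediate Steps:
$H = 10$
$O{\left(g \right)} = \frac{3}{2} - \frac{g}{2}$
$X = \frac{9}{4}$ ($X = 3 - \frac{3}{4} = \frac{9}{4} \approx 2.25$)
$j{\left(x,s \right)} = \frac{2 s}{3 + x}$ ($j{\left(x,s \right)} = \frac{s + s}{\left(\frac{3}{2} - - \frac{3}{2}\right) + x} = \frac{2 s}{\left(\frac{3}{2} + \frac{3}{2}\right) + x} = \frac{2 s}{3 + x}$)
$a{\left(L,V \right)} = \frac{45}{2} + V$ ($a{\left(L,V \right)} = 10 \cdot \frac{9}{4} + V = \frac{45}{2} + V$)
$a{\left(j{\left(5,0 \right)},\left(2 + 3\right) - 2 \right)} \left(-40147\right) = \left(\frac{45}{2} + \left(\left(2 + 3\right) - 2\right)\right) \left(-40147\right) = \left(\frac{45}{2} + \left(5 - 2\right)\right) \left(-40147\right) = \left(\frac{45}{2} + 3\right) \left(-40147\right) = \frac{51}{2} \left(-40147\right) = - \frac{2047497}{2}$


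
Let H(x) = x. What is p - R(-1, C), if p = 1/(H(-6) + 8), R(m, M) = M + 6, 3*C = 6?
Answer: -15/2 ≈ -7.5000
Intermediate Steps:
C = 2 (C = (⅓)*6 = 2)
R(m, M) = 6 + M
p = ½ (p = 1/(-6 + 8) = 1/2 = ½ ≈ 0.50000)
p - R(-1, C) = ½ - (6 + 2) = ½ - 1*8 = ½ - 8 = -15/2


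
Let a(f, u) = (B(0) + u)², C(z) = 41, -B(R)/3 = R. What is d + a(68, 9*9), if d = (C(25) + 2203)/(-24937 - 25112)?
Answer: 109456415/16683 ≈ 6561.0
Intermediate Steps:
B(R) = -3*R
a(f, u) = u² (a(f, u) = (-3*0 + u)² = (0 + u)² = u²)
d = -748/16683 (d = (41 + 2203)/(-24937 - 25112) = 2244/(-50049) = 2244*(-1/50049) = -748/16683 ≈ -0.044836)
d + a(68, 9*9) = -748/16683 + (9*9)² = -748/16683 + 81² = -748/16683 + 6561 = 109456415/16683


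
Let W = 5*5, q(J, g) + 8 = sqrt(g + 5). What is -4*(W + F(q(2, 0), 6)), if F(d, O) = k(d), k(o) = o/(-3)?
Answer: -332/3 + 4*sqrt(5)/3 ≈ -107.69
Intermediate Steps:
q(J, g) = -8 + sqrt(5 + g) (q(J, g) = -8 + sqrt(g + 5) = -8 + sqrt(5 + g))
k(o) = -o/3 (k(o) = o*(-1/3) = -o/3)
F(d, O) = -d/3
W = 25
-4*(W + F(q(2, 0), 6)) = -4*(25 - (-8 + sqrt(5 + 0))/3) = -4*(25 - (-8 + sqrt(5))/3) = -4*(25 + (8/3 - sqrt(5)/3)) = -4*(83/3 - sqrt(5)/3) = -332/3 + 4*sqrt(5)/3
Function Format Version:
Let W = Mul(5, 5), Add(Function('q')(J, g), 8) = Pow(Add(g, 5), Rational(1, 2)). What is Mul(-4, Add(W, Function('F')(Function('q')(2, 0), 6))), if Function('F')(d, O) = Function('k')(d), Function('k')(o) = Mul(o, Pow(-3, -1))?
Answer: Add(Rational(-332, 3), Mul(Rational(4, 3), Pow(5, Rational(1, 2)))) ≈ -107.69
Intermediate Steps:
Function('q')(J, g) = Add(-8, Pow(Add(5, g), Rational(1, 2))) (Function('q')(J, g) = Add(-8, Pow(Add(g, 5), Rational(1, 2))) = Add(-8, Pow(Add(5, g), Rational(1, 2))))
Function('k')(o) = Mul(Rational(-1, 3), o) (Function('k')(o) = Mul(o, Rational(-1, 3)) = Mul(Rational(-1, 3), o))
Function('F')(d, O) = Mul(Rational(-1, 3), d)
W = 25
Mul(-4, Add(W, Function('F')(Function('q')(2, 0), 6))) = Mul(-4, Add(25, Mul(Rational(-1, 3), Add(-8, Pow(Add(5, 0), Rational(1, 2)))))) = Mul(-4, Add(25, Mul(Rational(-1, 3), Add(-8, Pow(5, Rational(1, 2)))))) = Mul(-4, Add(25, Add(Rational(8, 3), Mul(Rational(-1, 3), Pow(5, Rational(1, 2)))))) = Mul(-4, Add(Rational(83, 3), Mul(Rational(-1, 3), Pow(5, Rational(1, 2))))) = Add(Rational(-332, 3), Mul(Rational(4, 3), Pow(5, Rational(1, 2))))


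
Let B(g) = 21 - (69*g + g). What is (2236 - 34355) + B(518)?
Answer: -68358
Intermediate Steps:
B(g) = 21 - 70*g
(2236 - 34355) + B(518) = (2236 - 34355) + (21 - 70*518) = -32119 + (21 - 36260) = -32119 - 36239 = -68358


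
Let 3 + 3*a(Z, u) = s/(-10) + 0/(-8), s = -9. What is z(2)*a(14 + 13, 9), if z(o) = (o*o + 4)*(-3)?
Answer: 84/5 ≈ 16.800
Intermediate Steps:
z(o) = -12 - 3*o**2 (z(o) = (o**2 + 4)*(-3) = (4 + o**2)*(-3) = -12 - 3*o**2)
a(Z, u) = -7/10 (a(Z, u) = -1 + (-9/(-10) + 0/(-8))/3 = -1 + (-9*(-1/10) + 0*(-1/8))/3 = -1 + (9/10 + 0)/3 = -1 + (1/3)*(9/10) = -1 + 3/10 = -7/10)
z(2)*a(14 + 13, 9) = (-12 - 3*2**2)*(-7/10) = (-12 - 3*4)*(-7/10) = (-12 - 12)*(-7/10) = -24*(-7/10) = 84/5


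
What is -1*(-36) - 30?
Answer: 6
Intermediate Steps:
-1*(-36) - 30 = 36 - 30 = 6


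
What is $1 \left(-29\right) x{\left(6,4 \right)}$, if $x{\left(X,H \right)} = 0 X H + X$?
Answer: $-174$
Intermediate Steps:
$x{\left(X,H \right)} = X$ ($x{\left(X,H \right)} = 0 H + X = 0 + X = X$)
$1 \left(-29\right) x{\left(6,4 \right)} = 1 \left(-29\right) 6 = \left(-29\right) 6 = -174$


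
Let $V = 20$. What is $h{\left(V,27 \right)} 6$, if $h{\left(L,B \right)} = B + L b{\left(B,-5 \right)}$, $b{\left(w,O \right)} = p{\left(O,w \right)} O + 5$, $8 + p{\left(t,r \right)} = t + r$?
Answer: $-7638$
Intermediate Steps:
$p{\left(t,r \right)} = -8 + r + t$ ($p{\left(t,r \right)} = -8 + \left(t + r\right) = -8 + \left(r + t\right) = -8 + r + t$)
$b{\left(w,O \right)} = 5 + O \left(-8 + O + w\right)$ ($b{\left(w,O \right)} = \left(-8 + w + O\right) O + 5 = \left(-8 + O + w\right) O + 5 = O \left(-8 + O + w\right) + 5 = 5 + O \left(-8 + O + w\right)$)
$h{\left(L,B \right)} = B + L \left(70 - 5 B\right)$ ($h{\left(L,B \right)} = B + L \left(5 - 5 \left(-8 - 5 + B\right)\right) = B + L \left(5 - 5 \left(-13 + B\right)\right) = B + L \left(5 - \left(-65 + 5 B\right)\right) = B + L \left(70 - 5 B\right)$)
$h{\left(V,27 \right)} 6 = \left(27 + 5 \cdot 20 \left(14 - 27\right)\right) 6 = \left(27 + 5 \cdot 20 \left(-13\right)\right) 6 = \left(27 - 1300\right) 6 = \left(-1273\right) 6 = -7638$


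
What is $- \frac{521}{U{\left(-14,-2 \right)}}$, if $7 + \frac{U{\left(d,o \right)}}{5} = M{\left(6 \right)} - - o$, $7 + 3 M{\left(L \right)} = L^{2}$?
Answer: $- \frac{1563}{10} \approx -156.3$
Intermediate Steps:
$M{\left(L \right)} = - \frac{7}{3} + \frac{L^{2}}{3}$
$U{\left(d,o \right)} = \frac{40}{3} + 5 o$ ($U{\left(d,o \right)} = -35 + 5 \left(\left(- \frac{7}{3} + \frac{6^{2}}{3}\right) - - o\right) = -35 + 5 \left(\left(- \frac{7}{3} + \frac{1}{3} \cdot 36\right) + o\right) = -35 + 5 \left(\left(- \frac{7}{3} + 12\right) + o\right) = -35 + 5 \left(\frac{29}{3} + o\right) = -35 + \left(\frac{145}{3} + 5 o\right) = \frac{40}{3} + 5 o$)
$- \frac{521}{U{\left(-14,-2 \right)}} = - \frac{521}{\frac{40}{3} + 5 \left(-2\right)} = - \frac{521}{\frac{40}{3} - 10} = - \frac{521}{\frac{10}{3}} = \left(-521\right) \frac{3}{10} = - \frac{1563}{10}$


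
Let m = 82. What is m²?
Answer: 6724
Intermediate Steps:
m² = 82² = 6724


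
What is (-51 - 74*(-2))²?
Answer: 9409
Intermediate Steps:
(-51 - 74*(-2))² = (-51 + 148)² = 97² = 9409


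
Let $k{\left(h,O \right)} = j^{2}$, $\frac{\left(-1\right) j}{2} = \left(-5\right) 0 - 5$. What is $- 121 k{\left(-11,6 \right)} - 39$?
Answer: $-12139$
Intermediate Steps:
$j = 10$ ($j = - 2 \left(\left(-5\right) 0 - 5\right) = - 2 \left(0 - 5\right) = \left(-2\right) \left(-5\right) = 10$)
$k{\left(h,O \right)} = 100$ ($k{\left(h,O \right)} = 10^{2} = 100$)
$- 121 k{\left(-11,6 \right)} - 39 = \left(-121\right) 100 - 39 = -12100 - 39 = -12139$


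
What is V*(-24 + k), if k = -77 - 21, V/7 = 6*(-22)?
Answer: 112728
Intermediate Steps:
V = -924 (V = 7*(6*(-22)) = 7*(-132) = -924)
k = -98
V*(-24 + k) = -924*(-24 - 98) = -924*(-122) = 112728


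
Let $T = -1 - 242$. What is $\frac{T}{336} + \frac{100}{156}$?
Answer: $- \frac{359}{4368} \approx -0.082189$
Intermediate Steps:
$T = -243$
$\frac{T}{336} + \frac{100}{156} = - \frac{243}{336} + \frac{100}{156} = \left(-243\right) \frac{1}{336} + 100 \cdot \frac{1}{156} = - \frac{81}{112} + \frac{25}{39} = - \frac{359}{4368}$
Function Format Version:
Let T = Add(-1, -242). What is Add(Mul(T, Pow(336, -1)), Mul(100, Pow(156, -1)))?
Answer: Rational(-359, 4368) ≈ -0.082189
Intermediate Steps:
T = -243
Add(Mul(T, Pow(336, -1)), Mul(100, Pow(156, -1))) = Add(Mul(-243, Pow(336, -1)), Mul(100, Pow(156, -1))) = Add(Mul(-243, Rational(1, 336)), Mul(100, Rational(1, 156))) = Add(Rational(-81, 112), Rational(25, 39)) = Rational(-359, 4368)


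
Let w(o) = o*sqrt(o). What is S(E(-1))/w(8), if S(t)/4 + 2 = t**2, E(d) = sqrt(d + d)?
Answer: -sqrt(2)/2 ≈ -0.70711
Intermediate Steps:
w(o) = o**(3/2)
E(d) = sqrt(2)*sqrt(d) (E(d) = sqrt(2*d) = sqrt(2)*sqrt(d))
S(t) = -8 + 4*t**2
S(E(-1))/w(8) = (-8 + 4*(sqrt(2)*sqrt(-1))**2)/(8**(3/2)) = (-8 + 4*(sqrt(2)*I)**2)/((16*sqrt(2))) = (-8 + 4*(I*sqrt(2))**2)*(sqrt(2)/32) = (-8 + 4*(-2))*(sqrt(2)/32) = (-8 - 8)*(sqrt(2)/32) = -sqrt(2)/2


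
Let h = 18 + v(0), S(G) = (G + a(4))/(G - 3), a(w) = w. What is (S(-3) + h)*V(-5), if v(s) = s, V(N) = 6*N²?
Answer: 2675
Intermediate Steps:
S(G) = (4 + G)/(-3 + G) (S(G) = (G + 4)/(G - 3) = (4 + G)/(-3 + G))
h = 18 (h = 18 + 0 = 18)
(S(-3) + h)*V(-5) = ((4 - 3)/(-3 - 3) + 18)*(6*(-5)²) = (1/(-6) + 18)*(6*25) = (-⅙*1 + 18)*150 = (-⅙ + 18)*150 = (107/6)*150 = 2675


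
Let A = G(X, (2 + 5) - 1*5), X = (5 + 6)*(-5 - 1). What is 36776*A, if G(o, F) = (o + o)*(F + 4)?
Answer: -29126592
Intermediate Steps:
X = -66 (X = 11*(-6) = -66)
G(o, F) = 2*o*(4 + F) (G(o, F) = (2*o)*(4 + F) = 2*o*(4 + F))
A = -792 (A = 2*(-66)*(4 + ((2 + 5) - 1*5)) = 2*(-66)*(4 + (7 - 5)) = 2*(-66)*(4 + 2) = 2*(-66)*6 = -792)
36776*A = 36776*(-792) = -29126592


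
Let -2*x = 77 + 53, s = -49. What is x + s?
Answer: -114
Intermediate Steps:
x = -65 (x = -(77 + 53)/2 = -1/2*130 = -65)
x + s = -65 - 49 = -114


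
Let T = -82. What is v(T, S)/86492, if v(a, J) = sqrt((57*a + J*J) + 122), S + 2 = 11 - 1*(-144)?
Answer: sqrt(18857)/86492 ≈ 0.0015877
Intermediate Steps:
S = 153 (S = -2 + (11 - 1*(-144)) = -2 + (11 + 144) = -2 + 155 = 153)
v(a, J) = sqrt(122 + J**2 + 57*a) (v(a, J) = sqrt((57*a + J**2) + 122) = sqrt((J**2 + 57*a) + 122) = sqrt(122 + J**2 + 57*a))
v(T, S)/86492 = sqrt(122 + 153**2 + 57*(-82))/86492 = sqrt(122 + 23409 - 4674)*(1/86492) = sqrt(18857)*(1/86492) = sqrt(18857)/86492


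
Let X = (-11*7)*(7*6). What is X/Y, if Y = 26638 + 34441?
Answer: -3234/61079 ≈ -0.052948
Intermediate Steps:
X = -3234 (X = -77*42 = -3234)
Y = 61079
X/Y = -3234/61079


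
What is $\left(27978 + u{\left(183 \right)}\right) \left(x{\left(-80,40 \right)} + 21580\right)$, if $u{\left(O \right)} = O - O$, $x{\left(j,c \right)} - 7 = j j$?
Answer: $783020286$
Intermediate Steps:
$x{\left(j,c \right)} = 7 + j^{2}$ ($x{\left(j,c \right)} = 7 + j j = 7 + j^{2}$)
$u{\left(O \right)} = 0$
$\left(27978 + u{\left(183 \right)}\right) \left(x{\left(-80,40 \right)} + 21580\right) = \left(27978 + 0\right) \left(\left(7 + \left(-80\right)^{2}\right) + 21580\right) = 27978 \left(\left(7 + 6400\right) + 21580\right) = 27978 \left(6407 + 21580\right) = 27978 \cdot 27987 = 783020286$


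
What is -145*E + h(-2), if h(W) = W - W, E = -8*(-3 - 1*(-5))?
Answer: 2320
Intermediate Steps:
E = -16 (E = -8*(-3 + 5) = -8*2 = -16)
h(W) = 0
-145*E + h(-2) = -145*(-16) + 0 = 2320 + 0 = 2320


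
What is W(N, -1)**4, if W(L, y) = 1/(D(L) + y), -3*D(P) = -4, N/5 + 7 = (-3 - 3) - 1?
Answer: 81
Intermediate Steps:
N = -70 (N = -35 + 5*((-3 - 3) - 1) = -35 + 5*(-6 - 1) = -35 + 5*(-7) = -35 - 35 = -70)
D(P) = 4/3 (D(P) = -1/3*(-4) = 4/3)
W(L, y) = 1/(4/3 + y)
W(N, -1)**4 = (3/(4 + 3*(-1)))**4 = (3/(4 - 3))**4 = (3/1)**4 = (3*1)**4 = 3**4 = 81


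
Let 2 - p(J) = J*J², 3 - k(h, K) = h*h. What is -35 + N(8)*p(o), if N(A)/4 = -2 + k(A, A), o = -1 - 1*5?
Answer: -54971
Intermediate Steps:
k(h, K) = 3 - h² (k(h, K) = 3 - h*h = 3 - h²)
o = -6 (o = -1 - 5 = -6)
N(A) = 4 - 4*A² (N(A) = 4*(-2 + (3 - A²)) = 4*(1 - A²) = 4 - 4*A²)
p(J) = 2 - J³ (p(J) = 2 - J*J² = 2 - J³)
-35 + N(8)*p(o) = -35 + (4 - 4*8²)*(2 - 1*(-6)³) = -35 + (4 - 4*64)*(2 - 1*(-216)) = -35 + (4 - 256)*(2 + 216) = -35 - 252*218 = -35 - 54936 = -54971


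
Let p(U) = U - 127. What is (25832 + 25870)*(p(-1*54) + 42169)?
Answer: 2170863576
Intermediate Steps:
p(U) = -127 + U
(25832 + 25870)*(p(-1*54) + 42169) = (25832 + 25870)*((-127 - 1*54) + 42169) = 51702*((-127 - 54) + 42169) = 51702*(-181 + 42169) = 51702*41988 = 2170863576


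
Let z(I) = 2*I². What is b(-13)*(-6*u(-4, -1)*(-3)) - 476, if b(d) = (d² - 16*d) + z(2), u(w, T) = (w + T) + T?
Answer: -42056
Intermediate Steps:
u(w, T) = w + 2*T (u(w, T) = (T + w) + T = w + 2*T)
b(d) = 8 + d² - 16*d (b(d) = (d² - 16*d) + 2*2² = (d² - 16*d) + 2*4 = (d² - 16*d) + 8 = 8 + d² - 16*d)
b(-13)*(-6*u(-4, -1)*(-3)) - 476 = (8 + (-13)² - 16*(-13))*(-6*(-4 + 2*(-1))*(-3)) - 476 = (8 + 169 + 208)*(-6*(-4 - 2)*(-3)) - 476 = 385*(-6*(-6)*(-3)) - 476 = 385*(36*(-3)) - 476 = 385*(-108) - 476 = -41580 - 476 = -42056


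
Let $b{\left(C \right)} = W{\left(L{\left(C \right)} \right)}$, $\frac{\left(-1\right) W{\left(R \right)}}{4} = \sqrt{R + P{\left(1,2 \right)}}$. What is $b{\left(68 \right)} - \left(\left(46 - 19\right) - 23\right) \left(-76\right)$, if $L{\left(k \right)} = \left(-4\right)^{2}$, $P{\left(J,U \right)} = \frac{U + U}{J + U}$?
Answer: $304 - \frac{8 \sqrt{39}}{3} \approx 287.35$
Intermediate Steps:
$P{\left(J,U \right)} = \frac{2 U}{J + U}$
$L{\left(k \right)} = 16$
$W{\left(R \right)} = - 4 \sqrt{\frac{4}{3} + R}$ ($W{\left(R \right)} = - 4 \sqrt{R + 2 \cdot 2 \frac{1}{1 + 2}} = - 4 \sqrt{R + 2 \cdot 2 \cdot \frac{1}{3}} = - 4 \sqrt{R + \frac{4}{3}} = - 4 \sqrt{\frac{4}{3} + R}$)
$b{\left(C \right)} = - \frac{8 \sqrt{39}}{3}$ ($b{\left(C \right)} = - \frac{4 \sqrt{12 + 9 \cdot 16}}{3} = - \frac{4 \sqrt{12 + 144}}{3} = - \frac{4 \sqrt{156}}{3} = - \frac{4 \cdot 2 \sqrt{39}}{3} = - \frac{8 \sqrt{39}}{3}$)
$b{\left(68 \right)} - \left(\left(46 - 19\right) - 23\right) \left(-76\right) = - \frac{8 \sqrt{39}}{3} - \left(\left(46 - 19\right) - 23\right) \left(-76\right) = - \frac{8 \sqrt{39}}{3} - \left(27 - 23\right) \left(-76\right) = - \frac{8 \sqrt{39}}{3} - 4 \left(-76\right) = - \frac{8 \sqrt{39}}{3} - -304 = - \frac{8 \sqrt{39}}{3} + 304 = 304 - \frac{8 \sqrt{39}}{3}$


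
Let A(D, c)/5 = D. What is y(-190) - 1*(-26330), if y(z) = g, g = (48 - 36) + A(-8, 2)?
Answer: 26302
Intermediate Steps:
A(D, c) = 5*D
g = -28 (g = (48 - 36) + 5*(-8) = 12 - 40 = -28)
y(z) = -28
y(-190) - 1*(-26330) = -28 - 1*(-26330) = -28 + 26330 = 26302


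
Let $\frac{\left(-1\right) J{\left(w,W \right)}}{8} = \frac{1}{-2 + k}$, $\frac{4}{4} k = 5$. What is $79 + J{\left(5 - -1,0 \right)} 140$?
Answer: $- \frac{883}{3} \approx -294.33$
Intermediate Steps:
$k = 5$
$J{\left(w,W \right)} = - \frac{8}{3}$ ($J{\left(w,W \right)} = - \frac{8}{-2 + 5} = - \frac{8}{3}$)
$79 + J{\left(5 - -1,0 \right)} 140 = 79 - \frac{1120}{3} = - \frac{883}{3}$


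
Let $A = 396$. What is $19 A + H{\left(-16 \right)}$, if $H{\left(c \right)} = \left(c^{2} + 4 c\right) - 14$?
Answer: $7702$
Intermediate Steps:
$H{\left(c \right)} = -14 + c^{2} + 4 c$
$19 A + H{\left(-16 \right)} = 19 \cdot 396 + \left(-14 + \left(-16\right)^{2} + 4 \left(-16\right)\right) = 7524 - -178 = 7524 + 178 = 7702$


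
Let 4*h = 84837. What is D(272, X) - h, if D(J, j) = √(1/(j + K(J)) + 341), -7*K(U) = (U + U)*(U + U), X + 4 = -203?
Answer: -84837/4 + √30157300753030/297385 ≈ -21191.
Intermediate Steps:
h = 84837/4 (h = (¼)*84837 = 84837/4 ≈ 21209.)
X = -207 (X = -4 - 203 = -207)
K(U) = -4*U²/7 (K(U) = -(U + U)*(U + U)/7 = -2*U*2*U/7 = -4*U²/7)
D(J, j) = √(341 + 1/(j - 4*J²/7)) (D(J, j) = √(1/(j - 4*J²/7) + 341) = √(341 + 1/(j - 4*J²/7)))
D(272, X) - h = √((-7 - 2387*(-207) + 1364*272²)/(-7*(-207) + 4*272²)) - 1*84837/4 = √((-7 + 494109 + 1364*73984)/(1449 + 4*73984)) - 84837/4 = √((-7 + 494109 + 100914176)/(1449 + 295936)) - 84837/4 = √(101408278/297385) - 84837/4 = √30157300753030/297385 - 84837/4 = -84837/4 + √30157300753030/297385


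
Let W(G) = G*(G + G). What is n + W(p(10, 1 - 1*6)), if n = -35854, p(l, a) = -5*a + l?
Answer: -33404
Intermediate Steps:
p(l, a) = l - 5*a
W(G) = 2*G² (W(G) = G*(2*G) = 2*G²)
n + W(p(10, 1 - 1*6)) = -35854 + 2*(10 - 5*(1 - 1*6))² = -35854 + 2*(10 - 5*(1 - 6))² = -35854 + 2*(10 - 5*(-5))² = -35854 + 2*(10 + 25)² = -35854 + 2*35² = -35854 + 2*1225 = -35854 + 2450 = -33404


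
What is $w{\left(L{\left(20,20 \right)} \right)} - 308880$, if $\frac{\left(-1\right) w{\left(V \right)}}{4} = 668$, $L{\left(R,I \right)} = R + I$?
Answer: $-311552$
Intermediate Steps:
$L{\left(R,I \right)} = I + R$
$w{\left(V \right)} = -2672$ ($w{\left(V \right)} = \left(-4\right) 668 = -2672$)
$w{\left(L{\left(20,20 \right)} \right)} - 308880 = -2672 - 308880 = -311552$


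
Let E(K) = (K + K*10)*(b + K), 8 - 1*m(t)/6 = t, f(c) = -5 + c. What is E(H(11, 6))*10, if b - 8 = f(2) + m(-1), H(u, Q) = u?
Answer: 84700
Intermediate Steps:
m(t) = 48 - 6*t
b = 59 (b = 8 + ((-5 + 2) + (48 - 6*(-1))) = 8 + (-3 + (48 + 6)) = 8 + (-3 + 54) = 8 + 51 = 59)
E(K) = 11*K*(59 + K) (E(K) = (K + K*10)*(59 + K) = (K + 10*K)*(59 + K) = (11*K)*(59 + K) = 11*K*(59 + K))
E(H(11, 6))*10 = (11*11*(59 + 11))*10 = (11*11*70)*10 = 8470*10 = 84700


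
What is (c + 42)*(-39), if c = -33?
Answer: -351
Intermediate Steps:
(c + 42)*(-39) = (-33 + 42)*(-39) = 9*(-39) = -351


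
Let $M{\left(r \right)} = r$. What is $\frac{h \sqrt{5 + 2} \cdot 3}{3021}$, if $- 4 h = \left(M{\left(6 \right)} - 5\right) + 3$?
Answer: $- \frac{\sqrt{7}}{1007} \approx -0.0026274$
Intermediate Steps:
$h = -1$ ($h = - \frac{\left(6 - 5\right) + 3}{4} = - \frac{1 + 3}{4} = \left(- \frac{1}{4}\right) 4 = -1$)
$\frac{h \sqrt{5 + 2} \cdot 3}{3021} = \frac{- \sqrt{5 + 2} \cdot 3}{3021} = - \sqrt{7} \cdot 3 \cdot \frac{1}{3021} = - 3 \sqrt{7} \cdot \frac{1}{3021} = - \frac{\sqrt{7}}{1007}$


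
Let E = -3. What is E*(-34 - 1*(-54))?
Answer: -60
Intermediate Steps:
E*(-34 - 1*(-54)) = -3*(-34 - 1*(-54)) = -3*(-34 + 54) = -3*20 = -60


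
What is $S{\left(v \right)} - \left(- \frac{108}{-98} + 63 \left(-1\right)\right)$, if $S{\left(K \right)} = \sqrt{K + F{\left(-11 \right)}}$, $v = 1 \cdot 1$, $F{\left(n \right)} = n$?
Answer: $\frac{3033}{49} + i \sqrt{10} \approx 61.898 + 3.1623 i$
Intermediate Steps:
$v = 1$
$S{\left(K \right)} = \sqrt{-11 + K}$ ($S{\left(K \right)} = \sqrt{K - 11} = \sqrt{-11 + K}$)
$S{\left(v \right)} - \left(- \frac{108}{-98} + 63 \left(-1\right)\right) = \sqrt{-11 + 1} - \left(- \frac{108}{-98} + 63 \left(-1\right)\right) = \sqrt{-10} - \left(\left(-108\right) \left(- \frac{1}{98}\right) - 63\right) = i \sqrt{10} - \left(\frac{54}{49} - 63\right) = i \sqrt{10} - - \frac{3033}{49} = i \sqrt{10} + \frac{3033}{49} = \frac{3033}{49} + i \sqrt{10}$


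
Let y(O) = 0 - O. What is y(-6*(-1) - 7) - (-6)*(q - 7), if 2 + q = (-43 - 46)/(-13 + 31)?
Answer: -248/3 ≈ -82.667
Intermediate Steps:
q = -125/18 (q = -2 + (-43 - 46)/(-13 + 31) = -2 - 89/18 = -125/18 ≈ -6.9444)
y(O) = -O
y(-6*(-1) - 7) - (-6)*(q - 7) = -(-6*(-1) - 7) - (-6)*(-125/18 - 7) = -(6 - 7) - (-6)*(-251)/18 = -1*(-1) - 1*251/3 = 1 - 251/3 = -248/3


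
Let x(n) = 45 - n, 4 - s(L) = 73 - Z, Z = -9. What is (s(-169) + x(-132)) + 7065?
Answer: 7164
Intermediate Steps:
s(L) = -78 (s(L) = 4 - (73 - 1*(-9)) = 4 - (73 + 9) = 4 - 1*82 = 4 - 82 = -78)
(s(-169) + x(-132)) + 7065 = (-78 + (45 - 1*(-132))) + 7065 = (-78 + (45 + 132)) + 7065 = (-78 + 177) + 7065 = 99 + 7065 = 7164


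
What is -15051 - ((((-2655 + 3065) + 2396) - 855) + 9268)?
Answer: -26270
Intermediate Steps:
-15051 - ((((-2655 + 3065) + 2396) - 855) + 9268) = -15051 - (((410 + 2396) - 855) + 9268) = -15051 - ((2806 - 855) + 9268) = -15051 - (1951 + 9268) = -15051 - 1*11219 = -15051 - 11219 = -26270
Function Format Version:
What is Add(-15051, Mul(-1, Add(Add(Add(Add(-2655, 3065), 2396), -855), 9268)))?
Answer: -26270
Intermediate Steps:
Add(-15051, Mul(-1, Add(Add(Add(Add(-2655, 3065), 2396), -855), 9268))) = Add(-15051, Mul(-1, Add(Add(Add(410, 2396), -855), 9268))) = Add(-15051, Mul(-1, Add(Add(2806, -855), 9268))) = Add(-15051, Mul(-1, Add(1951, 9268))) = Add(-15051, Mul(-1, 11219)) = Add(-15051, -11219) = -26270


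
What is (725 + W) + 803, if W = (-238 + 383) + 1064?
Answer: 2737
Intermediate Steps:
W = 1209 (W = 145 + 1064 = 1209)
(725 + W) + 803 = (725 + 1209) + 803 = 1934 + 803 = 2737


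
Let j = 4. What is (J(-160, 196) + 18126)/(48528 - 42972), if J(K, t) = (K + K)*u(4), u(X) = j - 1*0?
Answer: 8423/2778 ≈ 3.0320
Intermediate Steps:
u(X) = 4 (u(X) = 4 - 1*0 = 4 + 0 = 4)
J(K, t) = 8*K (J(K, t) = (K + K)*4 = (2*K)*4 = 8*K)
(J(-160, 196) + 18126)/(48528 - 42972) = (8*(-160) + 18126)/(48528 - 42972) = (-1280 + 18126)/5556 = 16846*(1/5556) = 8423/2778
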